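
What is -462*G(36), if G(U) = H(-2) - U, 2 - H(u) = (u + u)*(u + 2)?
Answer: 15708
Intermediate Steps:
H(u) = 2 - 2*u*(2 + u) (H(u) = 2 - (u + u)*(u + 2) = 2 - 2*u*(2 + u))
G(U) = 2 - U (G(U) = (2 - 4*(-2) - 2*(-2)²) - U = (2 + 8 - 2*4) - U = (2 + 8 - 8) - U = 2 - U)
-462*G(36) = -462*(2 - 1*36) = -462*(2 - 36) = -462*(-34) = 15708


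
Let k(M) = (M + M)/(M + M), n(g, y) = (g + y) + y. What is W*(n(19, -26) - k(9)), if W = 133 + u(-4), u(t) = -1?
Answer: -4488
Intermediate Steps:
n(g, y) = g + 2*y
k(M) = 1 (k(M) = (2*M)/((2*M)) = (2*M)*(1/(2*M)) = 1)
W = 132 (W = 133 - 1 = 132)
W*(n(19, -26) - k(9)) = 132*((19 + 2*(-26)) - 1*1) = 132*((19 - 52) - 1) = 132*(-33 - 1) = 132*(-34) = -4488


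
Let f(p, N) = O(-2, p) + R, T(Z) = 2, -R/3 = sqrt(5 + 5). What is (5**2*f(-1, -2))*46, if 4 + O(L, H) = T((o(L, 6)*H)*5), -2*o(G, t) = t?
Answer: -2300 - 3450*sqrt(10) ≈ -13210.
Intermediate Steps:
o(G, t) = -t/2
R = -3*sqrt(10) (R = -3*sqrt(5 + 5) = -3*sqrt(10) ≈ -9.4868)
O(L, H) = -2 (O(L, H) = -4 + 2 = -2)
f(p, N) = -2 - 3*sqrt(10)
(5**2*f(-1, -2))*46 = (5**2*(-2 - 3*sqrt(10)))*46 = (25*(-2 - 3*sqrt(10)))*46 = (-50 - 75*sqrt(10))*46 = -2300 - 3450*sqrt(10)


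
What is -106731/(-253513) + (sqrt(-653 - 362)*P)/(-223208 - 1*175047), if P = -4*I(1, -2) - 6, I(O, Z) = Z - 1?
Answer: 106731/253513 - 6*I*sqrt(1015)/398255 ≈ 0.42101 - 0.00047998*I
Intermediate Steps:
I(O, Z) = -1 + Z
P = 6 (P = -4*(-1 - 2) - 6 = -4*(-3) - 6 = 12 - 6 = 6)
-106731/(-253513) + (sqrt(-653 - 362)*P)/(-223208 - 1*175047) = -106731/(-253513) + (sqrt(-653 - 362)*6)/(-223208 - 1*175047) = -106731*(-1/253513) + (sqrt(-1015)*6)/(-223208 - 175047) = 106731/253513 + ((I*sqrt(1015))*6)/(-398255) = 106731/253513 + (6*I*sqrt(1015))*(-1/398255) = 106731/253513 - 6*I*sqrt(1015)/398255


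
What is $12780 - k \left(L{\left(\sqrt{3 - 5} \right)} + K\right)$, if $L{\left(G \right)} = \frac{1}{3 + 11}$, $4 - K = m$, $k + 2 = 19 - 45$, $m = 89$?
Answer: $10402$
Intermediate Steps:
$k = -28$ ($k = -2 + \left(19 - 45\right) = -2 - 26 = -28$)
$K = -85$ ($K = 4 - 89 = -85$)
$L{\left(G \right)} = \frac{1}{14}$
$12780 - k \left(L{\left(\sqrt{3 - 5} \right)} + K\right) = 12780 - - 28 \left(\frac{1}{14} - 85\right) = 12780 - \left(-28\right) \left(- \frac{1189}{14}\right) = 12780 - 2378 = 10402$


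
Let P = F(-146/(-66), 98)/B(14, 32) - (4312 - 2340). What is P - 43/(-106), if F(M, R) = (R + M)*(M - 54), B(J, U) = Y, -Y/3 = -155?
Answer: -106427971043/53676810 ≈ -1982.8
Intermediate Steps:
Y = 465 (Y = -3*(-155) = 465)
B(J, U) = 465
F(M, R) = (-54 + M)*(M + R) (F(M, R) = (M + R)*(-54 + M) = (-54 + M)*(M + R))
P = -1004242883/506385 (P = ((-146/(-66))**2 - (-7884)/(-66) - 54*98 - 146/(-66)*98)/465 - (4312 - 2340) = ((-146*(-1/66))**2 - (-7884)*(-1)/66 - 5292 - 146*(-1/66)*98)*(1/465) - 1*1972 = ((73/33)**2 - 54*73/33 - 5292 + (73/33)*98)*(1/465) - 1972 = (5329/1089 - 1314/11 - 5292 + 7154/33)*(1/465) - 1972 = -5651663/1089*1/465 - 1972 = -5651663/506385 - 1972 = -1004242883/506385 ≈ -1983.2)
P - 43/(-106) = -1004242883/506385 - 43/(-106) = -1004242883/506385 - 43*(-1/106) = -1004242883/506385 + 43/106 = -106427971043/53676810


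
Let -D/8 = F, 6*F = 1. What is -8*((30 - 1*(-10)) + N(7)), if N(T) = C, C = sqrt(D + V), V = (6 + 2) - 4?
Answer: -320 - 16*sqrt(6)/3 ≈ -333.06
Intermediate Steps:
F = 1/6 (F = (1/6)*1 = 1/6 ≈ 0.16667)
D = -4/3 (D = -8*1/6 = -4/3 ≈ -1.3333)
V = 4 (V = 8 - 4 = 4)
C = 2*sqrt(6)/3 (C = sqrt(-4/3 + 4) = sqrt(8/3) = 2*sqrt(6)/3 ≈ 1.6330)
N(T) = 2*sqrt(6)/3
-8*((30 - 1*(-10)) + N(7)) = -8*((30 - 1*(-10)) + 2*sqrt(6)/3) = -8*((30 + 10) + 2*sqrt(6)/3) = -8*(40 + 2*sqrt(6)/3) = -320 - 16*sqrt(6)/3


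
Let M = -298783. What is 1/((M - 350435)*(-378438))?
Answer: 1/245688761484 ≈ 4.0702e-12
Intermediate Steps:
1/((M - 350435)*(-378438)) = 1/(-298783 - 350435*(-378438)) = -1/378438/(-649218) = -1/649218*(-1/378438) = 1/245688761484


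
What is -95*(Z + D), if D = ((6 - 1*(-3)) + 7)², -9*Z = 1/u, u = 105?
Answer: -4596461/189 ≈ -24320.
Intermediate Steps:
Z = -1/945 (Z = -⅑/105 = -⅑*1/105 = -1/945 ≈ -0.0010582)
D = 256 (D = ((6 + 3) + 7)² = (9 + 7)² = 16² = 256)
-95*(Z + D) = -95*(-1/945 + 256) = -95*241919/945 = -4596461/189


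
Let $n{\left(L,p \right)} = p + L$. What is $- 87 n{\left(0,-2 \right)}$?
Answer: $174$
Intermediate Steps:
$n{\left(L,p \right)} = L + p$
$- 87 n{\left(0,-2 \right)} = - 87 \left(0 - 2\right) = \left(-87\right) \left(-2\right) = 174$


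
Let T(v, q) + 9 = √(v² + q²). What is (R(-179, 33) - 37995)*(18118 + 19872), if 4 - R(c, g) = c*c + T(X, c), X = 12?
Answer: -2660173770 - 37990*√32185 ≈ -2.6670e+9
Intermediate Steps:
T(v, q) = -9 + √(q² + v²) (T(v, q) = -9 + √(v² + q²) = -9 + √(q² + v²))
R(c, g) = 13 - c² - √(144 + c²) (R(c, g) = 4 - (c*c + (-9 + √(c² + 12²))) = 4 - (c² + (-9 + √(c² + 144))) = 4 - (c² + (-9 + √(144 + c²))) = 4 - (-9 + c² + √(144 + c²)) = 4 + (9 - c² - √(144 + c²)) = 13 - c² - √(144 + c²))
(R(-179, 33) - 37995)*(18118 + 19872) = ((13 - 1*(-179)² - √(144 + (-179)²)) - 37995)*(18118 + 19872) = ((13 - 1*32041 - √(144 + 32041)) - 37995)*37990 = ((13 - 32041 - √32185) - 37995)*37990 = ((-32028 - √32185) - 37995)*37990 = (-70023 - √32185)*37990 = -2660173770 - 37990*√32185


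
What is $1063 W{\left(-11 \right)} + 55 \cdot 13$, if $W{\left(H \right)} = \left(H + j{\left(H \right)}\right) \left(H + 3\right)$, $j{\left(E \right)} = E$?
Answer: $187803$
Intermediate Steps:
$W{\left(H \right)} = 2 H \left(3 + H\right)$ ($W{\left(H \right)} = \left(H + H\right) \left(H + 3\right) = 2 H \left(3 + H\right)$)
$1063 W{\left(-11 \right)} + 55 \cdot 13 = 1063 \cdot 2 \left(-11\right) \left(3 - 11\right) + 55 \cdot 13 = 1063 \cdot 2 \left(-11\right) \left(-8\right) + 715 = 1063 \cdot 176 + 715 = 187088 + 715 = 187803$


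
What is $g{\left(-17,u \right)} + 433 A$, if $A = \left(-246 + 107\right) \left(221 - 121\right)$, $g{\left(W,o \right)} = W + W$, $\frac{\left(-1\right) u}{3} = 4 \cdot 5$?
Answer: $-6018734$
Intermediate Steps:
$u = -60$ ($u = - 3 \cdot 4 \cdot 5 = \left(-3\right) 20 = -60$)
$g{\left(W,o \right)} = 2 W$
$A = -13900$ ($A = \left(-139\right) 100 = -13900$)
$g{\left(-17,u \right)} + 433 A = 2 \left(-17\right) + 433 \left(-13900\right) = -34 - 6018700 = -6018734$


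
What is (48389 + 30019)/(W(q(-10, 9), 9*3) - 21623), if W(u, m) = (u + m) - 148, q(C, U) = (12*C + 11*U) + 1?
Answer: -19602/5441 ≈ -3.6026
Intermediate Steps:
q(C, U) = 1 + 11*U + 12*C (q(C, U) = (11*U + 12*C) + 1 = 1 + 11*U + 12*C)
W(u, m) = -148 + m + u (W(u, m) = (m + u) - 148 = -148 + m + u)
(48389 + 30019)/(W(q(-10, 9), 9*3) - 21623) = (48389 + 30019)/((-148 + 9*3 + (1 + 11*9 + 12*(-10))) - 21623) = 78408/((-148 + 27 + (1 + 99 - 120)) - 21623) = 78408/((-148 + 27 - 20) - 21623) = 78408/(-141 - 21623) = 78408/(-21764) = 78408*(-1/21764) = -19602/5441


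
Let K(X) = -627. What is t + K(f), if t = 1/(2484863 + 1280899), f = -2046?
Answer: -2361132773/3765762 ≈ -627.00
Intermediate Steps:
t = 1/3765762 ≈ 2.6555e-7
t + K(f) = 1/3765762 - 627 = -2361132773/3765762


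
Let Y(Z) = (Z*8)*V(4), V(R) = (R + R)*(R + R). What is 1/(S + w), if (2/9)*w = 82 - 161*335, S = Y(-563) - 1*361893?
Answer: -2/1784975 ≈ -1.1205e-6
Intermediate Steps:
V(R) = 4*R² (V(R) = (2*R)*(2*R) = 4*R²)
Y(Z) = 512*Z (Y(Z) = (Z*8)*(4*4²) = (8*Z)*(4*16) = (8*Z)*64 = 512*Z)
S = -650149 (S = 512*(-563) - 1*361893 = -288256 - 361893 = -650149)
w = -484677/2 (w = 9*(82 - 161*335)/2 = 9*(82 - 53935)/2 = (9/2)*(-53853) = -484677/2 ≈ -2.4234e+5)
1/(S + w) = 1/(-650149 - 484677/2) = 1/(-1784975/2) = -2/1784975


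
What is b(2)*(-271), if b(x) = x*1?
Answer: -542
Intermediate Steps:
b(x) = x
b(2)*(-271) = 2*(-271) = -542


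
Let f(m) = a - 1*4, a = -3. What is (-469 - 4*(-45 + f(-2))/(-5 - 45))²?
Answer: 139925241/625 ≈ 2.2388e+5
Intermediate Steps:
f(m) = -7 (f(m) = -3 - 1*4 = -3 - 4 = -7)
(-469 - 4*(-45 + f(-2))/(-5 - 45))² = (-469 - 4*(-45 - 7)/(-5 - 45))² = (-469 - (-208)/(-50))² = (-469 - (-208)*(-1)/50)² = (-469 - 4*26/25)² = (-469 - 104/25)² = (-11829/25)² = 139925241/625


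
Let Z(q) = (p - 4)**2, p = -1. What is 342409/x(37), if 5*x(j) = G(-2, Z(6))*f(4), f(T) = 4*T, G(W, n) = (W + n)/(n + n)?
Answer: 42801125/184 ≈ 2.3261e+5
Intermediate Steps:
Z(q) = 25 (Z(q) = (-1 - 4)**2 = (-5)**2 = 25)
G(W, n) = (W + n)/(2*n) (G(W, n) = (W + n)/((2*n)) = (W + n)*(1/(2*n)) = (W + n)/(2*n))
x(j) = 184/125 (x(j) = (((1/2)*(-2 + 25)/25)*(4*4))/5 = (((1/2)*(1/25)*23)*16)/5 = ((23/50)*16)/5 = (1/5)*(184/25) = 184/125)
342409/x(37) = 342409/(184/125) = 342409*(125/184) = 42801125/184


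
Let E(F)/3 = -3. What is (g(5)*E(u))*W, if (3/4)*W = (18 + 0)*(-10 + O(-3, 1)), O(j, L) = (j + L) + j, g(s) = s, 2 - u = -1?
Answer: 16200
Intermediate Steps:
u = 3 (u = 2 - 1*(-1) = 2 + 1 = 3)
E(F) = -9 (E(F) = 3*(-3) = -9)
O(j, L) = L + 2*j (O(j, L) = (L + j) + j = L + 2*j)
W = -360 (W = 4*((18 + 0)*(-10 + (1 + 2*(-3))))/3 = 4*(18*(-10 + (1 - 6)))/3 = 4*(18*(-10 - 5))/3 = 4*(18*(-15))/3 = (4/3)*(-270) = -360)
(g(5)*E(u))*W = (5*(-9))*(-360) = -45*(-360) = 16200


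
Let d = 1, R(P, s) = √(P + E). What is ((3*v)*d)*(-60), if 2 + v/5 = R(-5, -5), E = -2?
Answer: 1800 - 900*I*√7 ≈ 1800.0 - 2381.2*I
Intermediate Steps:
R(P, s) = √(-2 + P) (R(P, s) = √(P - 2) = √(-2 + P))
v = -10 + 5*I*√7 (v = -10 + 5*√(-2 - 5) = -10 + 5*√(-7) = -10 + 5*(I*√7) = -10 + 5*I*√7 ≈ -10.0 + 13.229*I)
((3*v)*d)*(-60) = ((3*(-10 + 5*I*√7))*1)*(-60) = ((-30 + 15*I*√7)*1)*(-60) = (-30 + 15*I*√7)*(-60) = 1800 - 900*I*√7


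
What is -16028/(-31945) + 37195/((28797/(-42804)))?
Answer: -584586278032/10573795 ≈ -55286.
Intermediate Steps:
-16028/(-31945) + 37195/((28797/(-42804))) = -16028*(-1/31945) + 37195/((28797*(-1/42804))) = 16028/31945 + 37195/(-331/492) = 16028/31945 + 37195*(-492/331) = 16028/31945 - 18299940/331 = -584586278032/10573795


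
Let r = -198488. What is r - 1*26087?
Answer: -224575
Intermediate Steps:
r - 1*26087 = -198488 - 1*26087 = -198488 - 26087 = -224575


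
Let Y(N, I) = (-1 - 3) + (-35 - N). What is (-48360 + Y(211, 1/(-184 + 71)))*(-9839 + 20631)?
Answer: -524599120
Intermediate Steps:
Y(N, I) = -39 - N (Y(N, I) = -4 + (-35 - N) = -39 - N)
(-48360 + Y(211, 1/(-184 + 71)))*(-9839 + 20631) = (-48360 + (-39 - 1*211))*(-9839 + 20631) = (-48360 + (-39 - 211))*10792 = (-48360 - 250)*10792 = -48610*10792 = -524599120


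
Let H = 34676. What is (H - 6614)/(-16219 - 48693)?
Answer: -14031/32456 ≈ -0.43231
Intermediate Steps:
(H - 6614)/(-16219 - 48693) = (34676 - 6614)/(-16219 - 48693) = 28062/(-64912) = 28062*(-1/64912) = -14031/32456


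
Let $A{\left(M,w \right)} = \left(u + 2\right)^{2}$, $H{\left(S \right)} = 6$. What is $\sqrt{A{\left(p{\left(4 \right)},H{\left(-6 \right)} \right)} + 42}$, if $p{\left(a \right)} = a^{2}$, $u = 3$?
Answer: $\sqrt{67} \approx 8.1853$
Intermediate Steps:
$A{\left(M,w \right)} = 25$ ($A{\left(M,w \right)} = \left(3 + 2\right)^{2} = 5^{2} = 25$)
$\sqrt{A{\left(p{\left(4 \right)},H{\left(-6 \right)} \right)} + 42} = \sqrt{25 + 42} = \sqrt{67}$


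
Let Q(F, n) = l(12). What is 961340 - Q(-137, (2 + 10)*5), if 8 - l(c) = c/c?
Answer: 961333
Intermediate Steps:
l(c) = 7 (l(c) = 8 - c/c = 8 - 1*1 = 8 - 1 = 7)
Q(F, n) = 7
961340 - Q(-137, (2 + 10)*5) = 961340 - 1*7 = 961340 - 7 = 961333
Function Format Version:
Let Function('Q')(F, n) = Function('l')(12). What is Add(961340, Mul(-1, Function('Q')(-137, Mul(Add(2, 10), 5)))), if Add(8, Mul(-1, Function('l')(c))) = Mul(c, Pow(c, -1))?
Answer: 961333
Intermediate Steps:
Function('l')(c) = 7 (Function('l')(c) = Add(8, Mul(-1, Mul(c, Pow(c, -1)))) = Add(8, Mul(-1, 1)) = Add(8, -1) = 7)
Function('Q')(F, n) = 7
Add(961340, Mul(-1, Function('Q')(-137, Mul(Add(2, 10), 5)))) = Add(961340, Mul(-1, 7)) = Add(961340, -7) = 961333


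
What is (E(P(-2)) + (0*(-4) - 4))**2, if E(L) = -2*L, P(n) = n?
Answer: 0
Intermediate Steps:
(E(P(-2)) + (0*(-4) - 4))**2 = (-2*(-2) + (0*(-4) - 4))**2 = (4 + (0 - 4))**2 = (4 - 4)**2 = 0**2 = 0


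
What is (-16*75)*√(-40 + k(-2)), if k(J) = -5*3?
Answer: -1200*I*√55 ≈ -8899.4*I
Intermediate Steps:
k(J) = -15
(-16*75)*√(-40 + k(-2)) = (-16*75)*√(-40 - 15) = -1200*I*√55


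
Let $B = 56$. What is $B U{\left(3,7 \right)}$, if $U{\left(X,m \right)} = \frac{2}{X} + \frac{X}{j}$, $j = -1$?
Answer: $- \frac{392}{3} \approx -130.67$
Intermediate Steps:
$U{\left(X,m \right)} = - X + \frac{2}{X}$ ($U{\left(X,m \right)} = \frac{2}{X} + \frac{X}{-1} = \frac{2}{X} + X \left(-1\right) = \frac{2}{X} - X = - X + \frac{2}{X}$)
$B U{\left(3,7 \right)} = 56 \left(\left(-1\right) 3 + \frac{2}{3}\right) = 56 \left(-3 + 2 \cdot \frac{1}{3}\right) = 56 \left(-3 + \frac{2}{3}\right) = 56 \left(- \frac{7}{3}\right) = - \frac{392}{3}$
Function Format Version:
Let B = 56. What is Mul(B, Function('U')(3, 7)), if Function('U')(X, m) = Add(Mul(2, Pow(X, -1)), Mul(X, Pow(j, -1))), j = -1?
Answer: Rational(-392, 3) ≈ -130.67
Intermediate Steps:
Function('U')(X, m) = Add(Mul(-1, X), Mul(2, Pow(X, -1))) (Function('U')(X, m) = Add(Mul(2, Pow(X, -1)), Mul(X, Pow(-1, -1))) = Add(Mul(2, Pow(X, -1)), Mul(X, -1)) = Add(Mul(2, Pow(X, -1)), Mul(-1, X)) = Add(Mul(-1, X), Mul(2, Pow(X, -1))))
Mul(B, Function('U')(3, 7)) = Mul(56, Add(Mul(-1, 3), Mul(2, Pow(3, -1)))) = Mul(56, Add(-3, Mul(2, Rational(1, 3)))) = Mul(56, Add(-3, Rational(2, 3))) = Mul(56, Rational(-7, 3)) = Rational(-392, 3)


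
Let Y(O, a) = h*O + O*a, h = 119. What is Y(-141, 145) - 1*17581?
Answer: -54805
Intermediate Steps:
Y(O, a) = 119*O + O*a
Y(-141, 145) - 1*17581 = -141*(119 + 145) - 1*17581 = -141*264 - 17581 = -37224 - 17581 = -54805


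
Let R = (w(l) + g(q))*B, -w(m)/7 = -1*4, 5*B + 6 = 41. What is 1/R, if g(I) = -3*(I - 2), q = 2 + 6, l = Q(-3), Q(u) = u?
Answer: 1/70 ≈ 0.014286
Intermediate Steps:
B = 7 (B = -6/5 + (⅕)*41 = -6/5 + 41/5 = 7)
l = -3
q = 8
w(m) = 28 (w(m) = -(-7)*4 = -7*(-4) = 28)
g(I) = 6 - 3*I (g(I) = -3*(-2 + I) = 6 - 3*I)
R = 70 (R = (28 + (6 - 3*8))*7 = (28 + (6 - 24))*7 = (28 - 18)*7 = 10*7 = 70)
1/R = 1/70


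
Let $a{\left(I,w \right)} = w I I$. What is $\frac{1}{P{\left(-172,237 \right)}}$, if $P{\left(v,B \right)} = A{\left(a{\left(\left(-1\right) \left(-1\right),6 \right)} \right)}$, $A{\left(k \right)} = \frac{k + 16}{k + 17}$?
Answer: $\frac{23}{22} \approx 1.0455$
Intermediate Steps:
$a{\left(I,w \right)} = w I^{2}$ ($a{\left(I,w \right)} = I w I = w I^{2}$)
$A{\left(k \right)} = \frac{16 + k}{17 + k}$
$P{\left(v,B \right)} = \frac{22}{23}$ ($P{\left(v,B \right)} = \frac{16 + 6 \left(\left(-1\right) \left(-1\right)\right)^{2}}{17 + 6 \left(\left(-1\right) \left(-1\right)\right)^{2}} = \frac{16 + 6 \cdot 1^{2}}{17 + 6 \cdot 1^{2}} = \frac{16 + 6 \cdot 1}{17 + 6 \cdot 1} = \frac{16 + 6}{17 + 6} = \frac{1}{23} \cdot 22 = \frac{22}{23}$)
$\frac{1}{P{\left(-172,237 \right)}} = \frac{1}{\frac{22}{23}} = \frac{23}{22}$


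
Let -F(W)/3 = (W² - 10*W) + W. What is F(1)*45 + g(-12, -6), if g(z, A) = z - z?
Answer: 1080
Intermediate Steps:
g(z, A) = 0
F(W) = -3*W² + 27*W (F(W) = -3*((W² - 10*W) + W) = -3*(W² - 9*W) = -3*W² + 27*W)
F(1)*45 + g(-12, -6) = (3*1*(9 - 1*1))*45 + 0 = (3*1*(9 - 1))*45 + 0 = (3*1*8)*45 + 0 = 24*45 + 0 = 1080 + 0 = 1080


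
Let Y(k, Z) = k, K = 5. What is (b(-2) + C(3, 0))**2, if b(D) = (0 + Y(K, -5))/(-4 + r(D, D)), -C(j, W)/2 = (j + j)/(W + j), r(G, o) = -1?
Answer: 25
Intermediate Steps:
C(j, W) = -4*j/(W + j) (C(j, W) = -2*(j + j)/(W + j) = -2*2*j/(W + j) = -4*j/(W + j))
b(D) = -1 (b(D) = (0 + 5)/(-4 - 1) = 5/(-5) = 5*(-1/5) = -1)
(b(-2) + C(3, 0))**2 = (-1 - 4*3/(0 + 3))**2 = (-1 - 4*3/3)**2 = (-1 - 4*3*1/3)**2 = (-1 - 4)**2 = (-5)**2 = 25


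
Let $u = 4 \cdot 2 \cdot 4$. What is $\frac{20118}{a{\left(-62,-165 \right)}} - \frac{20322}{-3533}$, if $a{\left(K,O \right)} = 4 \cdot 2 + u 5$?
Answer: $\frac{1773595}{14132} \approx 125.5$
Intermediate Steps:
$u = 32$ ($u = 8 \cdot 4 = 32$)
$a{\left(K,O \right)} = 168$ ($a{\left(K,O \right)} = 4 \cdot 2 + 32 \cdot 5 = 8 + 160 = 168$)
$\frac{20118}{a{\left(-62,-165 \right)}} - \frac{20322}{-3533} = \frac{20118}{168} - \frac{20322}{-3533} = 20118 \cdot \frac{1}{168} - - \frac{20322}{3533} = \frac{479}{4} + \frac{20322}{3533} = \frac{1773595}{14132}$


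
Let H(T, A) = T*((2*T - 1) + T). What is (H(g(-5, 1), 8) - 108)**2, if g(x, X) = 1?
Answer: 11236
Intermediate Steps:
H(T, A) = T*(-1 + 3*T) (H(T, A) = T*((-1 + 2*T) + T) = T*(-1 + 3*T))
(H(g(-5, 1), 8) - 108)**2 = (1*(-1 + 3*1) - 108)**2 = (1*(-1 + 3) - 108)**2 = (1*2 - 108)**2 = (2 - 108)**2 = (-106)**2 = 11236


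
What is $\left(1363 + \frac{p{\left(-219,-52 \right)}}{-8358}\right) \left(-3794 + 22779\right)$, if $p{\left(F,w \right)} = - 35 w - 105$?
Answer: $\frac{30891955345}{1194} \approx 2.5873 \cdot 10^{7}$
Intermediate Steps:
$p{\left(F,w \right)} = -105 - 35 w$
$\left(1363 + \frac{p{\left(-219,-52 \right)}}{-8358}\right) \left(-3794 + 22779\right) = \left(1363 + \frac{-105 - -1820}{-8358}\right) \left(-3794 + 22779\right) = \left(1363 + \left(-105 + 1820\right) \left(- \frac{1}{8358}\right)\right) 18985 = \left(1363 + 1715 \left(- \frac{1}{8358}\right)\right) 18985 = \left(1363 - \frac{245}{1194}\right) 18985 = \frac{1627177}{1194} \cdot 18985 = \frac{30891955345}{1194}$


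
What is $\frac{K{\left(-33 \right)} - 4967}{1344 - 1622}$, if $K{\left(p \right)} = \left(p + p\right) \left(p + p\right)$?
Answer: $\frac{611}{278} \approx 2.1978$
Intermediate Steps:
$K{\left(p \right)} = 4 p^{2}$ ($K{\left(p \right)} = 2 p 2 p = 4 p^{2}$)
$\frac{K{\left(-33 \right)} - 4967}{1344 - 1622} = \frac{4 \left(-33\right)^{2} - 4967}{1344 - 1622} = \frac{4 \cdot 1089 - 4967}{-278} = \left(4356 - 4967\right) \left(- \frac{1}{278}\right) = \left(-611\right) \left(- \frac{1}{278}\right) = \frac{611}{278}$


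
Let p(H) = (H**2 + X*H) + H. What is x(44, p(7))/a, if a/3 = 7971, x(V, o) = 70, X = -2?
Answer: 70/23913 ≈ 0.0029273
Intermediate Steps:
p(H) = H**2 - H (p(H) = (H**2 - 2*H) + H = H**2 - H)
a = 23913 (a = 3*7971 = 23913)
x(44, p(7))/a = 70/23913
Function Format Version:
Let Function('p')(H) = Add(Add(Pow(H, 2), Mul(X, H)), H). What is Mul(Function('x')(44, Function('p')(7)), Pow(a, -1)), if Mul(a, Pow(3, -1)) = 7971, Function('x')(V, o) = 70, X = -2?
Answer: Rational(70, 23913) ≈ 0.0029273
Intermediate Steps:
Function('p')(H) = Add(Pow(H, 2), Mul(-1, H)) (Function('p')(H) = Add(Add(Pow(H, 2), Mul(-2, H)), H) = Add(Pow(H, 2), Mul(-1, H)))
a = 23913 (a = Mul(3, 7971) = 23913)
Mul(Function('x')(44, Function('p')(7)), Pow(a, -1)) = Mul(70, Pow(23913, -1)) = Mul(70, Rational(1, 23913)) = Rational(70, 23913)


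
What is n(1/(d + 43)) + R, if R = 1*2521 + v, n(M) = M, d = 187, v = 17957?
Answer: 4709941/230 ≈ 20478.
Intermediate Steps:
R = 20478 (R = 1*2521 + 17957 = 2521 + 17957 = 20478)
n(1/(d + 43)) + R = 1/(187 + 43) + 20478 = 1/230 + 20478 = 4709941/230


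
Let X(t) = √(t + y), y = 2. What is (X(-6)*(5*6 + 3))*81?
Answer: 5346*I ≈ 5346.0*I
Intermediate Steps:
X(t) = √(2 + t) (X(t) = √(t + 2) = √(2 + t))
(X(-6)*(5*6 + 3))*81 = (√(2 - 6)*(5*6 + 3))*81 = (√(-4)*(30 + 3))*81 = ((2*I)*33)*81 = (66*I)*81 = 5346*I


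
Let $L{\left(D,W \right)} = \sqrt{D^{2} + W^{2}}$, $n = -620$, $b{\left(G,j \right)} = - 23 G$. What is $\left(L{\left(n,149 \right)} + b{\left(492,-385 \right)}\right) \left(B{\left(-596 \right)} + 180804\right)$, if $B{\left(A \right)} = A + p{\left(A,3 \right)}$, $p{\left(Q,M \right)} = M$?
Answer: $-2039267676 + 180211 \sqrt{406601} \approx -1.9244 \cdot 10^{9}$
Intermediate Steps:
$B{\left(A \right)} = 3 + A$ ($B{\left(A \right)} = A + 3 = 3 + A$)
$\left(L{\left(n,149 \right)} + b{\left(492,-385 \right)}\right) \left(B{\left(-596 \right)} + 180804\right) = \left(\sqrt{\left(-620\right)^{2} + 149^{2}} - 11316\right) \left(\left(3 - 596\right) + 180804\right) = \left(\sqrt{384400 + 22201} - 11316\right) \left(-593 + 180804\right) = \left(\sqrt{406601} - 11316\right) 180211 = \left(-11316 + \sqrt{406601}\right) 180211 = -2039267676 + 180211 \sqrt{406601}$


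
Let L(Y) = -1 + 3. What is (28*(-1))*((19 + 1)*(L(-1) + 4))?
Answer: -3360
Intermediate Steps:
L(Y) = 2
(28*(-1))*((19 + 1)*(L(-1) + 4)) = (28*(-1))*((19 + 1)*(2 + 4)) = -560*6 = -28*120 = -3360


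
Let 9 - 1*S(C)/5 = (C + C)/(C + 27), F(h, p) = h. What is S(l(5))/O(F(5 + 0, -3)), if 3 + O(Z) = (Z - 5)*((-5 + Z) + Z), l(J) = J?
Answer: -695/48 ≈ -14.479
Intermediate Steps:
S(C) = 45 - 10*C/(27 + C) (S(C) = 45 - 5*(C + C)/(C + 27) = 45 - 5*2*C/(27 + C) = 45 - 10*C/(27 + C))
O(Z) = -3 + (-5 + Z)*(-5 + 2*Z) (O(Z) = -3 + (Z - 5)*((-5 + Z) + Z) = -3 + (-5 + Z)*(-5 + 2*Z))
S(l(5))/O(F(5 + 0, -3)) = (5*(243 + 7*5)/(27 + 5))/(22 - 15*(5 + 0) + 2*(5 + 0)²) = (5*(243 + 35)/32)/(22 - 15*5 + 2*5²) = (5*(1/32)*278)/(22 - 75 + 2*25) = 695/(16*(22 - 75 + 50)) = (695/16)/(-3) = (695/16)*(-⅓) = -695/48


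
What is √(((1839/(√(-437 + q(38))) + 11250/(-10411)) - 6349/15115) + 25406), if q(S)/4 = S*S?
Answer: √(17932121739890302044502097065 + 243132405027652685674725*√5339)/840157132835 ≈ 159.47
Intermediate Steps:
q(S) = 4*S² (q(S) = 4*(S*S) = 4*S²)
√(((1839/(√(-437 + q(38))) + 11250/(-10411)) - 6349/15115) + 25406) = √(((1839/(√(-437 + 4*38²)) + 11250/(-10411)) - 6349/15115) + 25406) = √(((1839/(√(-437 + 4*1444)) + 11250*(-1/10411)) - 6349*1/15115) + 25406) = √(((1839/(√(-437 + 5776)) - 11250/10411) - 6349/15115) + 25406) = √(((1839/(√5339) - 11250/10411) - 6349/15115) + 25406) = √(((1839*(√5339/5339) - 11250/10411) - 6349/15115) + 25406) = √(((1839*√5339/5339 - 11250/10411) - 6349/15115) + 25406) = √(((-11250/10411 + 1839*√5339/5339) - 6349/15115) + 25406) = √((-236143189/157362265 + 1839*√5339/5339) + 25406) = √(3997709561401/157362265 + 1839*√5339/5339)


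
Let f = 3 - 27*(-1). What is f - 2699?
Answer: -2669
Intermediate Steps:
f = 30 (f = 3 - 3*(-9) = 3 + 27 = 30)
f - 2699 = 30 - 2699 = -2669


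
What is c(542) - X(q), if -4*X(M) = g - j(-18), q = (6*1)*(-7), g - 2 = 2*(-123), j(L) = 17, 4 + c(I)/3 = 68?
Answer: 507/4 ≈ 126.75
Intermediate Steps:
c(I) = 192 (c(I) = -12 + 3*68 = -12 + 204 = 192)
g = -244 (g = 2 + 2*(-123) = 2 - 246 = -244)
q = -42 (q = 6*(-7) = -42)
X(M) = 261/4 (X(M) = -(-244 - 1*17)/4 = -(-244 - 17)/4 = -1/4*(-261) = 261/4)
c(542) - X(q) = 192 - 1*261/4 = 192 - 261/4 = 507/4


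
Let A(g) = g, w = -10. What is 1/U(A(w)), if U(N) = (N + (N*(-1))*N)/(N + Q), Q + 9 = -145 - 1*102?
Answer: 133/55 ≈ 2.4182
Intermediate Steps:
Q = -256 (Q = -9 + (-145 - 1*102) = -9 + (-145 - 102) = -9 - 247 = -256)
U(N) = (N - N**2)/(-256 + N) (U(N) = (N + (N*(-1))*N)/(N - 256) = (N + (-N)*N)/(-256 + N) = (N - N**2)/(-256 + N))
1/U(A(w)) = 1/(-10*(1 - 1*(-10))/(-256 - 10)) = 1/(-10*(1 + 10)/(-266)) = 1/(-10*(-1/266)*11) = 1/(55/133) = 133/55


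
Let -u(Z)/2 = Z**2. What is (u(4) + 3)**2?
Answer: 841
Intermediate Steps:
u(Z) = -2*Z**2
(u(4) + 3)**2 = (-2*4**2 + 3)**2 = (-2*16 + 3)**2 = (-32 + 3)**2 = (-29)**2 = 841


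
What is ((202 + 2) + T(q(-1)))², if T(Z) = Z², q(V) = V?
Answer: 42025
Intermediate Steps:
((202 + 2) + T(q(-1)))² = ((202 + 2) + (-1)²)² = (204 + 1)² = 205² = 42025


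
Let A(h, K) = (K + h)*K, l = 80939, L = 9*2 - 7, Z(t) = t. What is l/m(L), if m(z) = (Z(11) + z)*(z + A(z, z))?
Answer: 80939/5566 ≈ 14.542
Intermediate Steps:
L = 11 (L = 18 - 7 = 11)
A(h, K) = K*(K + h)
m(z) = (11 + z)*(z + 2*z²) (m(z) = (11 + z)*(z + z*(z + z)) = (11 + z)*(z + z*(2*z)) = (11 + z)*(z + 2*z²))
l/m(L) = 80939/((11*(11 + 2*11² + 23*11))) = 80939/((11*(11 + 2*121 + 253))) = 80939/((11*(11 + 242 + 253))) = 80939/((11*506)) = 80939/5566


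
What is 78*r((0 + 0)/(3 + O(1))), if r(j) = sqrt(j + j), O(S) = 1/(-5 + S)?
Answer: 0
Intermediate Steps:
r(j) = sqrt(2)*sqrt(j) (r(j) = sqrt(2*j) = sqrt(2)*sqrt(j))
78*r((0 + 0)/(3 + O(1))) = 78*(sqrt(2)*sqrt((0 + 0)/(3 + 1/(-5 + 1)))) = 78*(sqrt(2)*sqrt(0/(3 + 1/(-4)))) = 78*(sqrt(2)*sqrt(0/(3 - 1/4))) = 78*(sqrt(2)*sqrt(0/(11/4))) = 78*(sqrt(2)*sqrt(0*(4/11))) = 78*(sqrt(2)*sqrt(0)) = 78*(sqrt(2)*0) = 78*0 = 0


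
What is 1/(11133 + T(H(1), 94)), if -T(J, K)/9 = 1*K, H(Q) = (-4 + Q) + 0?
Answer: 1/10287 ≈ 9.7210e-5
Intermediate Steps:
H(Q) = -4 + Q
T(J, K) = -9*K
1/(11133 + T(H(1), 94)) = 1/(11133 - 9*94) = 1/(11133 - 846) = 1/10287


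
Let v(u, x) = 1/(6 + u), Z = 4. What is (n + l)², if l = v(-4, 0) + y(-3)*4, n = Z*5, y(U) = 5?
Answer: 6561/4 ≈ 1640.3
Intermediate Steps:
n = 20 (n = 4*5 = 20)
l = 41/2 (l = 1/(6 - 4) + 5*4 = 1/2 + 20 = ½ + 20 = 41/2 ≈ 20.500)
(n + l)² = (20 + 41/2)² = (81/2)² = 6561/4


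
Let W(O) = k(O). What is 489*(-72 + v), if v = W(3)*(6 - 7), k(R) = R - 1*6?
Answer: -33741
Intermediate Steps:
k(R) = -6 + R (k(R) = R - 6 = -6 + R)
W(O) = -6 + O
v = 3 (v = (-6 + 3)*(6 - 7) = -3*(-1) = 3)
489*(-72 + v) = 489*(-72 + 3) = 489*(-69) = -33741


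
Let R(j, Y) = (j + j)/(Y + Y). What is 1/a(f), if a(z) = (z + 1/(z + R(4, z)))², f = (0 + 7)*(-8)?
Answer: 616225/1933712676 ≈ 0.00031867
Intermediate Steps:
f = -56 (f = 7*(-8) = -56)
R(j, Y) = j/Y (R(j, Y) = (2*j)/((2*Y)) = (2*j)*(1/(2*Y)) = j/Y)
a(z) = (z + 1/(z + 4/z))²
1/a(f) = 1/((-56)²*(5 + (-56)²)²/(4 + (-56)²)²) = 1/(3136*(5 + 3136)²/(4 + 3136)²) = 1/(3136*3141²/3140²) = 1/(3136*(1/9859600)*9865881) = 1/(1933712676/616225) = 616225/1933712676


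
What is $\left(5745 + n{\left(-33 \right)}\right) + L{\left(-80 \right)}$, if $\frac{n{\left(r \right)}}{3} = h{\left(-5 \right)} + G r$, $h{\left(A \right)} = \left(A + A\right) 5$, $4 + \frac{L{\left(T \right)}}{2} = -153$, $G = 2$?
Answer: $5083$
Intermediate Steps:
$L{\left(T \right)} = -314$ ($L{\left(T \right)} = -8 + 2 \left(-153\right) = -8 - 306 = -314$)
$h{\left(A \right)} = 10 A$ ($h{\left(A \right)} = 2 A 5 = 10 A$)
$n{\left(r \right)} = -150 + 6 r$ ($n{\left(r \right)} = 3 \left(10 \left(-5\right) + 2 r\right) = 3 \left(-50 + 2 r\right) = -150 + 6 r$)
$\left(5745 + n{\left(-33 \right)}\right) + L{\left(-80 \right)} = \left(5745 + \left(-150 + 6 \left(-33\right)\right)\right) - 314 = \left(5745 - 348\right) - 314 = 5397 - 314 = 5083$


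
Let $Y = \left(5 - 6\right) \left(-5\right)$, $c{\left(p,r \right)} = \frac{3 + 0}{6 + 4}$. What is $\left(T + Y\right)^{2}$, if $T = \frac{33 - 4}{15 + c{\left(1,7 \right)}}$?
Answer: $\frac{1113025}{23409} \approx 47.547$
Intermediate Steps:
$c{\left(p,r \right)} = \frac{3}{10}$
$T = \frac{290}{153}$ ($T = \frac{33 - 4}{15 + \frac{3}{10}} = \frac{29}{\frac{153}{10}} = 29 \cdot \frac{10}{153} = \frac{290}{153} \approx 1.8954$)
$Y = 5$ ($Y = \left(-1\right) \left(-5\right) = 5$)
$\left(T + Y\right)^{2} = \left(\frac{290}{153} + 5\right)^{2} = \left(\frac{1055}{153}\right)^{2} = \frac{1113025}{23409}$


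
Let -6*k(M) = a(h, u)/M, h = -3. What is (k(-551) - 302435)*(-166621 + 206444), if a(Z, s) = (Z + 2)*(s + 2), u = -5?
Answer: -13272343603687/1102 ≈ -1.2044e+10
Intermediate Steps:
a(Z, s) = (2 + Z)*(2 + s)
k(M) = -1/(2*M) (k(M) = -(4 + 2*(-3) + 2*(-5) - 3*(-5))/(6*M) = -(4 - 6 - 10 + 15)/(6*M) = -1/(2*M))
(k(-551) - 302435)*(-166621 + 206444) = (-½/(-551) - 302435)*(-166621 + 206444) = (-½*(-1/551) - 302435)*39823 = (1/1102 - 302435)*39823 = -333283369/1102*39823 = -13272343603687/1102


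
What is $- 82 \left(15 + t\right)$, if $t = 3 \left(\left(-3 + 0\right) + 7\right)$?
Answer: $-2214$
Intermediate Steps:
$t = 12$ ($t = 3 \left(-3 + 7\right) = 3 \cdot 4 = 12$)
$- 82 \left(15 + t\right) = - 82 \left(15 + 12\right) = \left(-82\right) 27 = -2214$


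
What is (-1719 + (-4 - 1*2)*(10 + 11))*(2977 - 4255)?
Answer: 2357910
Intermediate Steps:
(-1719 + (-4 - 1*2)*(10 + 11))*(2977 - 4255) = (-1719 + (-4 - 2)*21)*(-1278) = (-1719 - 6*21)*(-1278) = (-1719 - 126)*(-1278) = -1845*(-1278) = 2357910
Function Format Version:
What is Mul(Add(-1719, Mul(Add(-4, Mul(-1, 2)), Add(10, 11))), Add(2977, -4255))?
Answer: 2357910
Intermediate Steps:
Mul(Add(-1719, Mul(Add(-4, Mul(-1, 2)), Add(10, 11))), Add(2977, -4255)) = Mul(Add(-1719, Mul(Add(-4, -2), 21)), -1278) = Mul(Add(-1719, Mul(-6, 21)), -1278) = Mul(Add(-1719, -126), -1278) = Mul(-1845, -1278) = 2357910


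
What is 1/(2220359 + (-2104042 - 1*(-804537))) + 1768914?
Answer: 1628911532557/920854 ≈ 1.7689e+6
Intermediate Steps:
1/(2220359 + (-2104042 - 1*(-804537))) + 1768914 = 1/(2220359 + (-2104042 + 804537)) + 1768914 = 1/(2220359 - 1299505) + 1768914 = 1/920854 + 1768914 = 1628911532557/920854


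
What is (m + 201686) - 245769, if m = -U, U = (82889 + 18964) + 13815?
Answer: -159751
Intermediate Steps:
U = 115668 (U = 101853 + 13815 = 115668)
m = -115668 (m = -1*115668 = -115668)
(m + 201686) - 245769 = (-115668 + 201686) - 245769 = 86018 - 245769 = -159751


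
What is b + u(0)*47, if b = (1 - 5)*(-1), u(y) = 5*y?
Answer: 4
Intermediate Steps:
b = 4 (b = -4*(-1) = 4)
b + u(0)*47 = 4 + (5*0)*47 = 4 + 0*47 = 4 + 0 = 4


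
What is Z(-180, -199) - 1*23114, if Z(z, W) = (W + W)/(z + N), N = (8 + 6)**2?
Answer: -185111/8 ≈ -23139.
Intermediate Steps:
N = 196 (N = 14**2 = 196)
Z(z, W) = 2*W/(196 + z) (Z(z, W) = (W + W)/(z + 196) = (2*W)/(196 + z) = 2*W/(196 + z))
Z(-180, -199) - 1*23114 = 2*(-199)/(196 - 180) - 1*23114 = 2*(-199)/16 - 23114 = 2*(-199)*(1/16) - 23114 = -199/8 - 23114 = -185111/8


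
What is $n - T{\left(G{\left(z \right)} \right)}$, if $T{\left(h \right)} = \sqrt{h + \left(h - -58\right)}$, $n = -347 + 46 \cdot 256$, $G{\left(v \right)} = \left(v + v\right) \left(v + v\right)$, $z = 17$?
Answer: $11429 - \sqrt{2370} \approx 11380.0$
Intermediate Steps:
$G{\left(v \right)} = 4 v^{2}$ ($G{\left(v \right)} = 2 v 2 v = 4 v^{2}$)
$n = 11429$ ($n = -347 + 11776 = 11429$)
$T{\left(h \right)} = \sqrt{58 + 2 h}$ ($T{\left(h \right)} = \sqrt{h + \left(h + 58\right)} = \sqrt{h + \left(58 + h\right)} = \sqrt{58 + 2 h}$)
$n - T{\left(G{\left(z \right)} \right)} = 11429 - \sqrt{58 + 2 \cdot 4 \cdot 17^{2}} = 11429 - \sqrt{58 + 2 \cdot 4 \cdot 289} = 11429 - \sqrt{58 + 2 \cdot 1156} = 11429 - \sqrt{58 + 2312} = 11429 - \sqrt{2370}$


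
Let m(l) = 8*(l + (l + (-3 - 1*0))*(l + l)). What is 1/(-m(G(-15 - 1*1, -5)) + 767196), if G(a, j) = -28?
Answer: 1/753532 ≈ 1.3271e-6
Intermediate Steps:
m(l) = 8*l + 16*l*(-3 + l) (m(l) = 8*(l + (l + (-3 + 0))*(2*l)) = 8*(l + (l - 3)*(2*l)) = 8*(l + (-3 + l)*(2*l)) = 8*(l + 2*l*(-3 + l)) = 8*l + 16*l*(-3 + l))
1/(-m(G(-15 - 1*1, -5)) + 767196) = 1/(-8*(-28)*(-5 + 2*(-28)) + 767196) = 1/(-8*(-28)*(-5 - 56) + 767196) = 1/(-8*(-28)*(-61) + 767196) = 1/(-1*13664 + 767196) = 1/(-13664 + 767196) = 1/753532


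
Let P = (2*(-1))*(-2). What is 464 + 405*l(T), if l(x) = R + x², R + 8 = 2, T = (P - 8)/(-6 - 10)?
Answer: -31051/16 ≈ -1940.7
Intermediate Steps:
P = 4 (P = -2*(-2) = 4)
T = ¼ (T = (4 - 8)/(-6 - 10) = -4/(-16) = -4*(-1/16) = ¼ ≈ 0.25000)
R = -6 (R = -8 + 2 = -6)
l(x) = -6 + x²
464 + 405*l(T) = 464 + 405*(-6 + (¼)²) = 464 + 405*(-6 + 1/16) = 464 + 405*(-95/16) = 464 - 38475/16 = -31051/16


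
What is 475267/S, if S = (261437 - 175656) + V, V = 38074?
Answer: 475267/123855 ≈ 3.8373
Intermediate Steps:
S = 123855 (S = (261437 - 175656) + 38074 = 85781 + 38074 = 123855)
475267/S = 475267/123855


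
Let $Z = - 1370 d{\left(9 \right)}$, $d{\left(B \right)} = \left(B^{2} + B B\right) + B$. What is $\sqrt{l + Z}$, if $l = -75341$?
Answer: $i \sqrt{309611} \approx 556.43 i$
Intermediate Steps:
$d{\left(B \right)} = B + 2 B^{2}$ ($d{\left(B \right)} = \left(B^{2} + B^{2}\right) + B = 2 B^{2} + B = B + 2 B^{2}$)
$Z = -234270$ ($Z = - 1370 \cdot 9 \left(1 + 2 \cdot 9\right) = - 1370 \cdot 9 \left(1 + 18\right) = - 1370 \cdot 9 \cdot 19 = \left(-1370\right) 171 = -234270$)
$\sqrt{l + Z} = \sqrt{-75341 - 234270} = \sqrt{-309611} = i \sqrt{309611}$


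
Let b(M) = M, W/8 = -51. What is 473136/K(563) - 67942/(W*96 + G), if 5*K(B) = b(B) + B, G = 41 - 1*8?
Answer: 46328694746/22033005 ≈ 2102.7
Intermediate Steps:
G = 33 (G = 41 - 8 = 33)
W = -408 (W = 8*(-51) = -408)
K(B) = 2*B/5 (K(B) = (B + B)/5 = (2*B)/5 = 2*B/5)
473136/K(563) - 67942/(W*96 + G) = 473136/(((⅖)*563)) - 67942/(-408*96 + 33) = 473136/(1126/5) - 67942/(-39168 + 33) = 473136*(5/1126) - 67942/(-39135) = 1182840/563 - 67942*(-1/39135) = 1182840/563 + 67942/39135 = 46328694746/22033005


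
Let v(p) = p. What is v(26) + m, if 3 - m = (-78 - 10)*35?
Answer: 3109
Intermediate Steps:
m = 3083 (m = 3 - (-78 - 10)*35 = 3 - (-88)*35 = 3 - 1*(-3080) = 3 + 3080 = 3083)
v(26) + m = 26 + 3083 = 3109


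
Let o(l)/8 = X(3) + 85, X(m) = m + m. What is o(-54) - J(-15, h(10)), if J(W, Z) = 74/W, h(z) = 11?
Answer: 10994/15 ≈ 732.93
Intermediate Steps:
X(m) = 2*m
o(l) = 728 (o(l) = 8*(2*3 + 85) = 8*(6 + 85) = 8*91 = 728)
o(-54) - J(-15, h(10)) = 728 - 74/(-15) = 728 - 74*(-1)/15 = 728 - 1*(-74/15) = 728 + 74/15 = 10994/15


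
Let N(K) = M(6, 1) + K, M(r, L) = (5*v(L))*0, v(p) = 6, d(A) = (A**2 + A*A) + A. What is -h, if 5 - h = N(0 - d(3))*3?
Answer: -68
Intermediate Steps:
d(A) = A + 2*A**2 (d(A) = (A**2 + A**2) + A = 2*A**2 + A = A + 2*A**2)
M(r, L) = 0 (M(r, L) = (5*6)*0 = 30*0 = 0)
N(K) = K (N(K) = 0 + K = K)
h = 68 (h = 5 - (0 - 3*(1 + 2*3))*3 = 5 - (0 - 3*(1 + 6))*3 = 5 - (0 - 3*7)*3 = 5 - (0 - 1*21)*3 = 5 - (0 - 21)*3 = 5 - (-21)*3 = 5 - 1*(-63) = 5 + 63 = 68)
-h = -1*68 = -68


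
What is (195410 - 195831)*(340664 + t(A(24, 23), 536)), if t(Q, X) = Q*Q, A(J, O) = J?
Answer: -143662040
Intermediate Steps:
t(Q, X) = Q²
(195410 - 195831)*(340664 + t(A(24, 23), 536)) = (195410 - 195831)*(340664 + 24²) = -421*(340664 + 576) = -421*341240 = -143662040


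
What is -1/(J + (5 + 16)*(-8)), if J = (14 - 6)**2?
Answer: 1/104 ≈ 0.0096154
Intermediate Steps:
J = 64 (J = 8**2 = 64)
-1/(J + (5 + 16)*(-8)) = -1/(64 + (5 + 16)*(-8)) = -1/(64 + 21*(-8)) = -1/(64 - 168) = -1/(-104) = -1*(-1/104) = 1/104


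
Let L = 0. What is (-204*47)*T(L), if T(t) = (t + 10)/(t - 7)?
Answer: 95880/7 ≈ 13697.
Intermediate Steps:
T(t) = (10 + t)/(-7 + t)
(-204*47)*T(L) = (-204*47)*((10 + 0)/(-7 + 0)) = -9588*10/(-7) = -(-9588)*10/7 = -9588*(-10/7) = 95880/7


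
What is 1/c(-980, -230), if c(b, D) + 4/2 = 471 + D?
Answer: 1/239 ≈ 0.0041841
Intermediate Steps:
c(b, D) = 469 + D (c(b, D) = -2 + (471 + D) = 469 + D)
1/c(-980, -230) = 1/(469 - 230) = 1/239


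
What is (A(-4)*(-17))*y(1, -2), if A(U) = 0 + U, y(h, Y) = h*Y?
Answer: -136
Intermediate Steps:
y(h, Y) = Y*h
A(U) = U
(A(-4)*(-17))*y(1, -2) = (-4*(-17))*(-2*1) = 68*(-2) = -136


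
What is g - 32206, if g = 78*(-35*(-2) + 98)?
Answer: -19102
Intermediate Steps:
g = 13104 (g = 78*(70 + 98) = 78*168 = 13104)
g - 32206 = 13104 - 32206 = -19102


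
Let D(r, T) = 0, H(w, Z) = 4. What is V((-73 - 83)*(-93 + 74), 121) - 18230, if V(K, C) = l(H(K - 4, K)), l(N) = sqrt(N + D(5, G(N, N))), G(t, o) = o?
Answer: -18228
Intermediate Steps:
l(N) = sqrt(N) (l(N) = sqrt(N + 0) = sqrt(N))
V(K, C) = 2 (V(K, C) = sqrt(4) = 2)
V((-73 - 83)*(-93 + 74), 121) - 18230 = 2 - 18230 = -18228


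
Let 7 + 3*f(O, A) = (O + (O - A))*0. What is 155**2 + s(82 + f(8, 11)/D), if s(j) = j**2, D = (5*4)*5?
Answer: 2767065649/90000 ≈ 30745.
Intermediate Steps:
D = 100 (D = 20*5 = 100)
f(O, A) = -7/3 (f(O, A) = -7/3 + ((O + (O - A))*0)/3 = -7/3 + ((-A + 2*O)*0)/3 = -7/3 + (1/3)*0 = -7/3 + 0 = -7/3)
155**2 + s(82 + f(8, 11)/D) = 155**2 + (82 - 7/3/100)**2 = 24025 + (82 - 7/3*1/100)**2 = 24025 + (82 - 7/300)**2 = 24025 + (24593/300)**2 = 24025 + 604815649/90000 = 2767065649/90000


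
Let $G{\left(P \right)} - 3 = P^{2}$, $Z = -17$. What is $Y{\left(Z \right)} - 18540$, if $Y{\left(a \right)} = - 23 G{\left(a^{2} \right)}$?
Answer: $-1939592$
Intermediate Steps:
$G{\left(P \right)} = 3 + P^{2}$
$Y{\left(a \right)} = -69 - 23 a^{4}$ ($Y{\left(a \right)} = - 23 \left(3 + \left(a^{2}\right)^{2}\right) = - 23 \left(3 + a^{4}\right) = -69 - 23 a^{4}$)
$Y{\left(Z \right)} - 18540 = \left(-69 - 23 \left(-17\right)^{4}\right) - 18540 = \left(-69 - 1920983\right) - 18540 = -1921052 - 18540 = -1939592$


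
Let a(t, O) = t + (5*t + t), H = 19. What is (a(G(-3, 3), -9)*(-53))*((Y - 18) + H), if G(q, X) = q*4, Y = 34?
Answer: 155820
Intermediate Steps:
G(q, X) = 4*q
a(t, O) = 7*t (a(t, O) = t + 6*t = 7*t)
(a(G(-3, 3), -9)*(-53))*((Y - 18) + H) = ((7*(4*(-3)))*(-53))*((34 - 18) + 19) = ((7*(-12))*(-53))*(16 + 19) = -84*(-53)*35 = 4452*35 = 155820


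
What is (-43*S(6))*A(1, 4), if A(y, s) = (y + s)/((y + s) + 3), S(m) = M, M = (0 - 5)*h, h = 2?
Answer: 1075/4 ≈ 268.75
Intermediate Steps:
M = -10 (M = (0 - 5)*2 = -5*2 = -10)
S(m) = -10
A(y, s) = (s + y)/(3 + s + y) (A(y, s) = (s + y)/((s + y) + 3) = (s + y)/(3 + s + y))
(-43*S(6))*A(1, 4) = (-43*(-10))*((4 + 1)/(3 + 4 + 1)) = 430*(5/8) = 1075/4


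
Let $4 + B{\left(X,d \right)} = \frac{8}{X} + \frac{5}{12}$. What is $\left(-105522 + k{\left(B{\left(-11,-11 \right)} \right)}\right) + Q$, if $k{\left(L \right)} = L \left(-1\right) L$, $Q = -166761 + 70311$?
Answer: $- \frac{3519483889}{17424} \approx -2.0199 \cdot 10^{5}$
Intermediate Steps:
$B{\left(X,d \right)} = - \frac{43}{12} + \frac{8}{X}$ ($B{\left(X,d \right)} = -4 + \left(\frac{8}{X} + \frac{5}{12}\right) = -4 + \left(\frac{5}{12} + \frac{8}{X}\right) = - \frac{43}{12} + \frac{8}{X}$)
$Q = -96450$
$k{\left(L \right)} = - L^{2}$ ($k{\left(L \right)} = - L L = - L^{2}$)
$\left(-105522 + k{\left(B{\left(-11,-11 \right)} \right)}\right) + Q = \left(-105522 - \left(- \frac{43}{12} + \frac{8}{-11}\right)^{2}\right) - 96450 = \left(-105522 - \left(- \frac{43}{12} + 8 \left(- \frac{1}{11}\right)\right)^{2}\right) - 96450 = \left(-105522 - \left(- \frac{43}{12} - \frac{8}{11}\right)^{2}\right) - 96450 = \left(-105522 - \left(- \frac{569}{132}\right)^{2}\right) - 96450 = \left(-105522 - \frac{323761}{17424}\right) - 96450 = - \frac{1838939089}{17424} - 96450 = - \frac{3519483889}{17424}$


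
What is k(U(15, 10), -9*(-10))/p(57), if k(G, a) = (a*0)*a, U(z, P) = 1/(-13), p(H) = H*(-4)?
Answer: 0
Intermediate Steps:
p(H) = -4*H
U(z, P) = -1/13 (U(z, P) = 1*(-1/13) = -1/13)
k(G, a) = 0 (k(G, a) = 0*a = 0)
k(U(15, 10), -9*(-10))/p(57) = 0/((-4*57)) = 0/(-228) = 0*(-1/228) = 0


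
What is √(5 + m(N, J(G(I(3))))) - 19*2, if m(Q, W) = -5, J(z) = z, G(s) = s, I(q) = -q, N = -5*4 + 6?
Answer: -38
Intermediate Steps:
N = -14 (N = -20 + 6 = -14)
√(5 + m(N, J(G(I(3))))) - 19*2 = √(5 - 5) - 19*2 = √0 - 38 = 0 - 38 = -38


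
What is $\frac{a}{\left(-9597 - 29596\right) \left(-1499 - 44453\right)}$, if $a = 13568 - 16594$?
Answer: $- \frac{1513}{900498368} \approx -1.6802 \cdot 10^{-6}$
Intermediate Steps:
$a = -3026$ ($a = 13568 - 16594 = -3026$)
$\frac{a}{\left(-9597 - 29596\right) \left(-1499 - 44453\right)} = - \frac{3026}{\left(-9597 - 29596\right) \left(-1499 - 44453\right)} = - \frac{3026}{\left(-39193\right) \left(-45952\right)} = - \frac{3026}{1800996736} = \left(-3026\right) \frac{1}{1800996736} = - \frac{1513}{900498368}$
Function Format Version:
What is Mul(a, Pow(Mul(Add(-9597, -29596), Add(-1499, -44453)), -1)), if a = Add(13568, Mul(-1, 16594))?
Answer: Rational(-1513, 900498368) ≈ -1.6802e-6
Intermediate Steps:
a = -3026 (a = Add(13568, -16594) = -3026)
Mul(a, Pow(Mul(Add(-9597, -29596), Add(-1499, -44453)), -1)) = Mul(-3026, Pow(Mul(Add(-9597, -29596), Add(-1499, -44453)), -1)) = Mul(-3026, Pow(Mul(-39193, -45952), -1)) = Mul(-3026, Pow(1800996736, -1)) = Mul(-3026, Rational(1, 1800996736)) = Rational(-1513, 900498368)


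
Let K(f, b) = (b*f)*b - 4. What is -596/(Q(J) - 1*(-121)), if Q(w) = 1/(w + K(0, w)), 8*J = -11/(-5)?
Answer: -88804/17989 ≈ -4.9366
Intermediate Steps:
J = 11/40 (J = (-11/(-5))/8 = (-11*(-⅕))/8 = (⅛)*(11/5) = 11/40 ≈ 0.27500)
K(f, b) = -4 + f*b² (K(f, b) = f*b² - 4 = -4 + f*b²)
Q(w) = 1/(-4 + w) (Q(w) = 1/(w + (-4 + 0*w²)) = 1/(w + (-4 + 0)) = 1/(w - 4) = 1/(-4 + w))
-596/(Q(J) - 1*(-121)) = -596/(1/(-4 + 11/40) - 1*(-121)) = -596/(1/(-149/40) + 121) = -596/(-40/149 + 121) = -596/17989/149 = -596*149/17989 = -88804/17989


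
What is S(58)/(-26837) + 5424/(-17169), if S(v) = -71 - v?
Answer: -47783029/153588151 ≈ -0.31111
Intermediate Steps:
S(58)/(-26837) + 5424/(-17169) = (-71 - 1*58)/(-26837) + 5424/(-17169) = (-71 - 58)*(-1/26837) + 5424*(-1/17169) = -129*(-1/26837) - 1808/5723 = 129/26837 - 1808/5723 = -47783029/153588151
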